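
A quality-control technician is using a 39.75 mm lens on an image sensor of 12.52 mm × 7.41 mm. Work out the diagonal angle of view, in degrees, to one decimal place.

Sensor diagonal = √(12.52² + 7.41²) = √211.6585 ≈ 14.5485 mm.
Angle of view α = 2·arctan(d/2f) with d = 14.5485 mm and f = 39.75 mm.
d/2f = 0.18300; arctan(0.18300) ≈ 10.3704°, so α ≈ 20.7407°.

20.7°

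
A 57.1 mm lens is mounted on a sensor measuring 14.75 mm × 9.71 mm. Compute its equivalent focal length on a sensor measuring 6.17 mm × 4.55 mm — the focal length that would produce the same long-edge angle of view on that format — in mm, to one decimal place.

Equal angle of view means equal width/f ratio, so f₂ = f₁ · (width₂/width₁) = 57.1 × 6.17/14.75.
f₂ = 57.1 × 0.41831 ≈ 23.885 mm.

23.9 mm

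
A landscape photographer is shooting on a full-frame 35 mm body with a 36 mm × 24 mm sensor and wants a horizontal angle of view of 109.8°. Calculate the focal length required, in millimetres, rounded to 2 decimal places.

12.65 mm

From α = 2·arctan(w/2f) we get f = w / (2·tan(α/2)).
With w = 36 mm and α/2 = 54.9°, tan(α/2) ≈ 1.42286, so f ≈ 36 / 2.84571 ≈ 12.6506 mm.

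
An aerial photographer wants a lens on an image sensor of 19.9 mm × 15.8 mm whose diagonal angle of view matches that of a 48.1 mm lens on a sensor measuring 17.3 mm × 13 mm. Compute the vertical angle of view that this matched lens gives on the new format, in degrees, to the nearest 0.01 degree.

15.93°

Sensor diagonal = √(17.3² + 13²) = √468.2900 ≈ 21.6400 mm.
Sensor diagonal = √(19.9² + 15.8²) = √645.6500 ≈ 25.4096 mm.
Equal diagonal AOV ⇒ f₂ = f₁ · 25.4096/21.6400 = 48.1 × 1.17420 ≈ 56.4789 mm.
Vertical AOV on the new format = 2·arctan(15.8 / (2 × 56.4789)) = 2·arctan(0.13988) ≈ 15.9252°.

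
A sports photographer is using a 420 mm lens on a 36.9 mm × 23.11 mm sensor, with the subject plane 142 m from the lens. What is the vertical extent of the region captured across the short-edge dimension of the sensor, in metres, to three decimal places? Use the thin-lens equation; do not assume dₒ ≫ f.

dₒ: 142 m = 142000 mm.
Similar triangles through the lens centre give W/dₒ = h/dᵢ; with 1/f = 1/dₒ + 1/dᵢ this gives W = h·(dₒ − f)/f.
W = 23.11 mm × (142000 − 420) / 420 = 23.11 × 337.0952 ≈ 7790.271 mm = 7.79027 m.

7.790 m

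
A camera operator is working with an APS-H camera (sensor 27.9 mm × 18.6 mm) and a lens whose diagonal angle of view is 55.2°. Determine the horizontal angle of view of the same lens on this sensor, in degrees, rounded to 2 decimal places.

47.02°

Sensor diagonal = √(27.9² + 18.6²) = √1124.3700 ≈ 33.5316 mm.
From the diagonal AOV: f = 33.5316 / (2·tan(27.6°)) = 33.5316 / 1.04557 ≈ 32.0700 mm.
Horizontal AOV = 2·arctan(27.9 / (2 × 32.0700)) = 2·arctan(0.43499) ≈ 47.0167°.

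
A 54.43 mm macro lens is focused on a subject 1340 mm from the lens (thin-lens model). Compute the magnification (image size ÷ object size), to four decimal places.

Thin lens: 1/f = 1/dₒ + 1/dᵢ → 1/dᵢ = 1/54.43 − 1/1340 = 0.0176260 mm⁻¹, so dᵢ ≈ 56.7345 mm.
Magnification m = dᵢ/dₒ = 56.7345/1340 ≈ 0.04234.

0.0423×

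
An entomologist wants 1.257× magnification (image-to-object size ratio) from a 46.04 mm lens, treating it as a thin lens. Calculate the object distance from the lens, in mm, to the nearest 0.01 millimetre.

82.67 mm

With m = dᵢ/dₒ and 1/f = 1/dₒ + 1/dᵢ, substituting dᵢ = m·dₒ gives 1/f = (1 + 1/m)/dₒ, hence dₒ = f·(1 + 1/m).
dₒ = 46.04 × (1 + 1/1.257) = 46.04 × 1.79554 ≈ 82.667 mm.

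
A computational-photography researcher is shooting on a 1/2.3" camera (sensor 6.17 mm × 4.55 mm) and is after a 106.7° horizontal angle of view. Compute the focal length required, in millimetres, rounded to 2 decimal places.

From α = 2·arctan(w/2f) we get f = w / (2·tan(α/2)).
With w = 6.17 mm and α/2 = 53.35°, tan(α/2) ≈ 1.34405, so f ≈ 6.17 / 2.68810 ≈ 2.2953 mm.

2.30 mm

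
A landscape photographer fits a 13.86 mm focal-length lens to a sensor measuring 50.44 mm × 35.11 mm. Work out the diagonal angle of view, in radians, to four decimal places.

2.2941 rad

Sensor diagonal = √(50.44² + 35.11²) = √3776.9057 ≈ 61.4565 mm.
Angle of view α = 2·arctan(d/2f) with d = 61.4565 mm and f = 13.86 mm.
d/2f = 2.21705; arctan(2.21705) ≈ 1.1471 rad, so α ≈ 2.2941 rad.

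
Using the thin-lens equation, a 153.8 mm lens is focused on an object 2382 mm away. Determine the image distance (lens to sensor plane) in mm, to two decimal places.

164.42 mm

1/dᵢ = 1/f − 1/dₒ = 1/153.8 − 1/2382 = 0.0060821 mm⁻¹.
dᵢ = 1/0.0060821 ≈ 164.4159 mm.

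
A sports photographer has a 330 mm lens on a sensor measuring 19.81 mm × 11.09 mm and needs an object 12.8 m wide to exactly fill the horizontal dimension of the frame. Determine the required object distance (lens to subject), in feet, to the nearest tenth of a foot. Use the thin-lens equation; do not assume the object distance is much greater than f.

700.6 ft

W: 12.8 m = 12800 mm.
Magnification m = w/W = dᵢ/dₒ; combined with 1/f = 1/dₒ + 1/dᵢ this gives dₒ = f·(1 + W/w).
dₒ = 330 mm × (1 + 12800/19.81) = 330 × 647.1383 ≈ 213555.644 mm = 213555.644/304.8 ft = 700.642 ft.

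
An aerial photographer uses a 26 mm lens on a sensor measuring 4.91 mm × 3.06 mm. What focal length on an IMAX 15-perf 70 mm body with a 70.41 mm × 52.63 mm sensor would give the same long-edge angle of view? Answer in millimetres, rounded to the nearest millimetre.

Equal angle of view means equal width/f ratio, so f₂ = f₁ · (width₂/width₁) = 26 × 70.41/4.91.
f₂ = 26 × 14.34012 ≈ 372.843 mm.

373 mm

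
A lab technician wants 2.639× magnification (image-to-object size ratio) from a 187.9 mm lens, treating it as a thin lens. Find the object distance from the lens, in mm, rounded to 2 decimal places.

With m = dᵢ/dₒ and 1/f = 1/dₒ + 1/dᵢ, substituting dᵢ = m·dₒ gives 1/f = (1 + 1/m)/dₒ, hence dₒ = f·(1 + 1/m).
dₒ = 187.9 × (1 + 1/2.639) = 187.9 × 1.37893 ≈ 259.101 mm.

259.10 mm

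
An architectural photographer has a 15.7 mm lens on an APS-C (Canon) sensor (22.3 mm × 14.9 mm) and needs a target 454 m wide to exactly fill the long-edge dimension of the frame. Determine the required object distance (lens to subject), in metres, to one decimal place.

319.6 m

W: 454 m = 454000 mm.
Magnification m = w/W = dᵢ/dₒ; combined with 1/f = 1/dₒ + 1/dᵢ this gives dₒ = f·(1 + W/w).
dₒ = 15.7 mm × (1 + 454000/22.3) = 15.7 × 20359.7444 ≈ 319647.987 mm = 319.648 m.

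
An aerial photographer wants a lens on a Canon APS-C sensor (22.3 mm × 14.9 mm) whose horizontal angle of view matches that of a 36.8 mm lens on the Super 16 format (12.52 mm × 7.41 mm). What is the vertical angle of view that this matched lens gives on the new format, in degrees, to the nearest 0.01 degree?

Equal horizontal AOV ⇒ f₂ = f₁ · 22.3/12.52 = 36.8 × 1.78115 ≈ 65.5463 mm.
Vertical AOV on the new format = 2·arctan(14.9 / (2 × 65.5463)) = 2·arctan(0.11366) ≈ 12.9688°.

12.97°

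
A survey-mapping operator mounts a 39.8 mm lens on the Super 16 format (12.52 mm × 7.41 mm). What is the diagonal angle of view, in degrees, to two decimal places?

Sensor diagonal = √(12.52² + 7.41²) = √211.6585 ≈ 14.5485 mm.
Angle of view α = 2·arctan(d/2f) with d = 14.5485 mm and f = 39.8 mm.
d/2f = 0.18277; arctan(0.18277) ≈ 10.3576°, so α ≈ 20.7152°.

20.72°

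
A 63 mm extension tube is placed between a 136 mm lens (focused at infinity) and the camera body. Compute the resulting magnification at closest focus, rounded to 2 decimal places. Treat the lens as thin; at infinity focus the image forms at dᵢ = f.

0.46×

The tube moves the image plane from f to f + e, so dᵢ = 136 + 63 = 199 mm. Focus is achieved when 1/f = 1/dₒ + 1/dᵢ, giving dₒ = 1/(1/f − 1/(f+e)).
Magnification m = dᵢ/dₒ = (f+e)·(1/f − 1/(f+e)) = e/f = 63/136 ≈ 0.4632.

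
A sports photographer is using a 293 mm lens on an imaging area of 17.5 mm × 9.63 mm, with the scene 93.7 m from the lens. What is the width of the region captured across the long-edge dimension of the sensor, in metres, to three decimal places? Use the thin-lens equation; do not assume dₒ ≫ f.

5.579 m

dₒ: 93.7 m = 93700 mm.
Similar triangles through the lens centre give W/dₒ = w/dᵢ; with 1/f = 1/dₒ + 1/dᵢ this gives W = w·(dₒ − f)/f.
W = 17.5 mm × (93700 − 293) / 293 = 17.5 × 318.7952 ≈ 5578.916 mm = 5.57892 m.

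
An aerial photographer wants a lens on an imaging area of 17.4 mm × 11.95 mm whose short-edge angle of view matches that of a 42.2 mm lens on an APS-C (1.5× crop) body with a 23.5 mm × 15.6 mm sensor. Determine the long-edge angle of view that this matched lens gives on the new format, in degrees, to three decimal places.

30.126°

Equal short-edge AOV ⇒ f₂ = f₁ · 11.95/15.6 = 42.2 × 0.76603 ≈ 32.3263 mm.
Long-edge AOV on the new format = 2·arctan(17.4 / (2 × 32.3263)) = 2·arctan(0.26913) ≈ 30.1263°.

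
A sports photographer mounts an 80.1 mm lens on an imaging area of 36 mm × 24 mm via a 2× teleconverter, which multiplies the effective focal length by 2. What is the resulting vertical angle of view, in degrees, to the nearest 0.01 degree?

Effective focal length f = 80.1 × 2 = 160.2 mm.
α = 2·arctan(24 / (2 × 160.2)) = 2·arctan(0.07491) ≈ 8.5676°.

8.57°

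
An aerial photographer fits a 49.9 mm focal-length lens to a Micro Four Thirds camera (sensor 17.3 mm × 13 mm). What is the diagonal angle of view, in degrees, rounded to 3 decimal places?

24.469°

Sensor diagonal = √(17.3² + 13²) = √468.2900 ≈ 21.6400 mm.
Angle of view α = 2·arctan(d/2f) with d = 21.6400 mm and f = 49.9 mm.
d/2f = 0.21683; arctan(0.21683) ≈ 12.2343°, so α ≈ 24.4685°.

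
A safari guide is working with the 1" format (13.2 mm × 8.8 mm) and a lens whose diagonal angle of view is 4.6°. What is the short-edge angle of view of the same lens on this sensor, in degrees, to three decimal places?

Sensor diagonal = √(13.2² + 8.8²) = √251.6800 ≈ 15.8644 mm.
From the diagonal AOV: f = 15.8644 / (2·tan(2.3°)) = 15.8644 / 0.08033 ≈ 197.4949 mm.
Short-edge AOV = 2·arctan(8.8 / (2 × 197.4949)) = 2·arctan(0.02228) ≈ 2.5526°.

2.553°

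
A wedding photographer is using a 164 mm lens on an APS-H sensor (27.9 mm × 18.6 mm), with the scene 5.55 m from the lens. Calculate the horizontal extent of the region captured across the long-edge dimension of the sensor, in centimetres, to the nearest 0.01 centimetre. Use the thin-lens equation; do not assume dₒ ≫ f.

91.63 cm

dₒ: 5.55 m = 5550 mm.
Similar triangles through the lens centre give W/dₒ = w/dᵢ; with 1/f = 1/dₒ + 1/dᵢ this gives W = w·(dₒ − f)/f.
W = 27.9 mm × (5550 − 164) / 164 = 27.9 × 32.8415 ≈ 916.277 mm = 91.6277 cm.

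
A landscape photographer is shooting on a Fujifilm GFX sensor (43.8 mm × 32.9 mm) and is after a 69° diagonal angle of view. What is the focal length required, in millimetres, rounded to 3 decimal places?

39.853 mm

Sensor diagonal = √(43.8² + 32.9²) = √3000.8500 ≈ 54.7800 mm.
From α = 2·arctan(d/2f) we get f = d / (2·tan(α/2)).
With d = 54.7800 mm and α/2 = 34.5°, tan(α/2) ≈ 0.68728, so f ≈ 54.7800 / 1.37456 ≈ 39.8527 mm.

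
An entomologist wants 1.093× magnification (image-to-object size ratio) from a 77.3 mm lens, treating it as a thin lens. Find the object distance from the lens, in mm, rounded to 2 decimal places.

148.02 mm

With m = dᵢ/dₒ and 1/f = 1/dₒ + 1/dᵢ, substituting dᵢ = m·dₒ gives 1/f = (1 + 1/m)/dₒ, hence dₒ = f·(1 + 1/m).
dₒ = 77.3 × (1 + 1/1.093) = 77.3 × 1.91491 ≈ 148.023 mm.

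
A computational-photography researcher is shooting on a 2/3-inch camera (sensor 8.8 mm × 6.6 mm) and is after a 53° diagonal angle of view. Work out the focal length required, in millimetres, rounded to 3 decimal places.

Sensor diagonal = √(8.8² + 6.6²) = √121.0000 ≈ 11.0000 mm.
From α = 2·arctan(d/2f) we get f = d / (2·tan(α/2)).
With d = 11.0000 mm and α/2 = 26.5°, tan(α/2) ≈ 0.49858, so f ≈ 11.0000 / 0.99716 ≈ 11.0313 mm.

11.031 mm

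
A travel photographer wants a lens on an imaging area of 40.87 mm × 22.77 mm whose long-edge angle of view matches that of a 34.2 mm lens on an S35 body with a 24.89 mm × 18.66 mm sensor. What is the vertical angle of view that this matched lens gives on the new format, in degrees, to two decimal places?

22.92°

Equal long-edge AOV ⇒ f₂ = f₁ · 40.87/24.89 = 34.2 × 1.64202 ≈ 56.1573 mm.
Vertical AOV on the new format = 2·arctan(22.77 / (2 × 56.1573)) = 2·arctan(0.20273) ≈ 22.9210°.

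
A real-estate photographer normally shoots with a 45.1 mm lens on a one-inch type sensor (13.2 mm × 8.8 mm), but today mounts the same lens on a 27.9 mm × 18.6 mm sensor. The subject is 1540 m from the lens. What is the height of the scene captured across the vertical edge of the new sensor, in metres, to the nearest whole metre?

635 m

The focal length stays 45.1 mm; the relevant sensor dimension is now h = 18.6 mm. Object distance dₒ = 1540 m = 1.54e+06 mm.
Thin-lens field height W = h·(dₒ − f)/f = 18.6 × (1.54e+06 − 45.1)/45.1 ≈ 635103.351 mm = 635.103 m.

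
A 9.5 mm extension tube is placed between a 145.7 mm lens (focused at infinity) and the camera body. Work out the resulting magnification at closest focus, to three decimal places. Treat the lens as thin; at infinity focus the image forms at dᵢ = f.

0.065×

The tube moves the image plane from f to f + e, so dᵢ = 145.7 + 9.5 = 155.2 mm. Focus is achieved when 1/f = 1/dₒ + 1/dᵢ, giving dₒ = 1/(1/f − 1/(f+e)).
Magnification m = dᵢ/dₒ = (f+e)·(1/f − 1/(f+e)) = e/f = 9.5/145.7 ≈ 0.0652.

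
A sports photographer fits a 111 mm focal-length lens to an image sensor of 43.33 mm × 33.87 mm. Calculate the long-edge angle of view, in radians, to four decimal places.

0.3855 rad

Angle of view α = 2·arctan(w/2f) with w = 43.33 mm and f = 111 mm.
w/2f = 0.19518; arctan(0.19518) ≈ 0.1928 rad, so α ≈ 0.3855 rad.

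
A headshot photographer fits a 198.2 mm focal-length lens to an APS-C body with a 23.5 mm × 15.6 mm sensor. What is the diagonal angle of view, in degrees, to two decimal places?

8.14°

Sensor diagonal = √(23.5² + 15.6²) = √795.6100 ≈ 28.2066 mm.
Angle of view α = 2·arctan(d/2f) with d = 28.2066 mm and f = 198.2 mm.
d/2f = 0.07116; arctan(0.07116) ≈ 4.0701°, so α ≈ 8.1402°.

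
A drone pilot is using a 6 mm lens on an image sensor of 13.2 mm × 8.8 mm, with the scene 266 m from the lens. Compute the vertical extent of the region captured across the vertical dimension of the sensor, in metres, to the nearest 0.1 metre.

390.1 m

dₒ: 266 m = 266000 mm.
Similar triangles through the lens centre give W/dₒ = h/dᵢ; with 1/f = 1/dₒ + 1/dᵢ this gives W = h·(dₒ − f)/f.
W = 8.8 mm × (266000 − 6) / 6 = 8.8 × 44332.3333 ≈ 390124.533 mm = 390.125 m.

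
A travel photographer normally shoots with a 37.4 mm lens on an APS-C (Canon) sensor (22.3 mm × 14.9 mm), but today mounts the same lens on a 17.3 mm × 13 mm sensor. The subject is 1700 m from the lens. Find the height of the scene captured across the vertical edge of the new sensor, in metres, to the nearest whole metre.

The focal length stays 37.4 mm; the relevant sensor dimension is now h = 13 mm. Object distance dₒ = 1700 m = 1.7e+06 mm.
Thin-lens field height W = h·(dₒ − f)/f = 13 × (1.7e+06 − 37.4)/37.4 ≈ 590896.091 mm = 590.896 m.

591 m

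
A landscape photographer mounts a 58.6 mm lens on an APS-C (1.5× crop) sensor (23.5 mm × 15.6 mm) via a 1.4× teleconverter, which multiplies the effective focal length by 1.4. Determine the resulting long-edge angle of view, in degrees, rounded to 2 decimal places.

16.30°

Effective focal length f = 58.6 × 1.4 = 82.04 mm.
α = 2·arctan(23.5 / (2 × 82.04)) = 2·arctan(0.14322) ≈ 16.3013°.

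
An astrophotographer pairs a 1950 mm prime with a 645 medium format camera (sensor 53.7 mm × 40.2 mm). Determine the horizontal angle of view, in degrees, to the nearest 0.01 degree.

Angle of view α = 2·arctan(w/2f) with w = 53.7 mm and f = 1950 mm.
w/2f = 0.01377; arctan(0.01377) ≈ 0.7889°, so α ≈ 1.5777°.

1.58°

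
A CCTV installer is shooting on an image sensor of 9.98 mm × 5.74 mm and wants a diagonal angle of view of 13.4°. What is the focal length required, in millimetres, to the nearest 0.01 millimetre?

Sensor diagonal = √(9.98² + 5.74²) = √132.5480 ≈ 11.5129 mm.
From α = 2·arctan(d/2f) we get f = d / (2·tan(α/2)).
With d = 11.5129 mm and α/2 = 6.7°, tan(α/2) ≈ 0.11747, so f ≈ 11.5129 / 0.23495 ≈ 49.0025 mm.

49.00 mm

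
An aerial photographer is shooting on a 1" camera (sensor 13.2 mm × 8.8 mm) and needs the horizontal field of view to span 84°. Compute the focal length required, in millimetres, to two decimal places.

7.33 mm

From α = 2·arctan(w/2f) we get f = w / (2·tan(α/2)).
With w = 13.2 mm and α/2 = 42°, tan(α/2) ≈ 0.90040, so f ≈ 13.2 / 1.80081 ≈ 7.3300 mm.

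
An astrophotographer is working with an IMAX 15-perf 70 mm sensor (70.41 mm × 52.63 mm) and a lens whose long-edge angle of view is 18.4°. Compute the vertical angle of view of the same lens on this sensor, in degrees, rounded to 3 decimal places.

13.806°

From the long-edge AOV: f = 70.41 / (2·tan(9.2°)) = 70.41 / 0.32393 ≈ 217.3622 mm.
Vertical AOV = 2·arctan(52.63 / (2 × 217.3622)) = 2·arctan(0.12107) ≈ 13.8059°.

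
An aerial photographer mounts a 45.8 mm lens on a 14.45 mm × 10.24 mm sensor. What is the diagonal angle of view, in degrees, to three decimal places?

21.886°

Sensor diagonal = √(14.45² + 10.24²) = √313.6601 ≈ 17.7105 mm.
Angle of view α = 2·arctan(d/2f) with d = 17.7105 mm and f = 45.8 mm.
d/2f = 0.19335; arctan(0.19335) ≈ 10.9429°, so α ≈ 21.8857°.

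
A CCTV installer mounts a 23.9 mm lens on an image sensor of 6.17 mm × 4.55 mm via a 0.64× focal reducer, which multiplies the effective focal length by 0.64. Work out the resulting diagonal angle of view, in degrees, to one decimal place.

Effective focal length f = 23.9 × 0.64 = 15.296 mm.
Sensor diagonal = √(6.17² + 4.55²) = √58.7714 ≈ 7.6663 mm.
α = 2·arctan(7.666 / (2 × 15.296)) = 2·arctan(0.25060) ≈ 28.1368°.

28.1°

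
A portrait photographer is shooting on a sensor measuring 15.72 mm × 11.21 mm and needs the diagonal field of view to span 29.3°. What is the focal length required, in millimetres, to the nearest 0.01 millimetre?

36.93 mm

Sensor diagonal = √(15.72² + 11.21²) = √372.7825 ≈ 19.3076 mm.
From α = 2·arctan(d/2f) we get f = d / (2·tan(α/2)).
With d = 19.3076 mm and α/2 = 14.65°, tan(α/2) ≈ 0.26141, so f ≈ 19.3076 / 0.52283 ≈ 36.9293 mm.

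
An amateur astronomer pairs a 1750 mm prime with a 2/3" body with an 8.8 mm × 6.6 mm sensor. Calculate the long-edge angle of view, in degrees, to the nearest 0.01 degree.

Angle of view α = 2·arctan(w/2f) with w = 8.8 mm and f = 1750 mm.
w/2f = 0.00251; arctan(0.00251) ≈ 0.1441°, so α ≈ 0.2881°.

0.29°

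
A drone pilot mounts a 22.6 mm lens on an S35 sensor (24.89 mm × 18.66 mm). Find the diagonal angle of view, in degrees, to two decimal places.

69.07°

Sensor diagonal = √(24.89² + 18.66²) = √967.7077 ≈ 31.1080 mm.
Angle of view α = 2·arctan(d/2f) with d = 31.1080 mm and f = 22.6 mm.
d/2f = 0.68823; arctan(0.68823) ≈ 34.5369°, so α ≈ 69.0738°.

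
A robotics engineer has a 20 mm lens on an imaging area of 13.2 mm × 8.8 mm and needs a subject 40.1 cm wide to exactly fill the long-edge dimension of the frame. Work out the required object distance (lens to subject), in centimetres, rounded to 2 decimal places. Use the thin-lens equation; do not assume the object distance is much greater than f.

62.76 cm

W: 40.1 cm = 401 mm.
Magnification m = w/W = dᵢ/dₒ; combined with 1/f = 1/dₒ + 1/dᵢ this gives dₒ = f·(1 + W/w).
dₒ = 20 mm × (1 + 401/13.2) = 20 × 31.3788 ≈ 627.576 mm = 62.7576 cm.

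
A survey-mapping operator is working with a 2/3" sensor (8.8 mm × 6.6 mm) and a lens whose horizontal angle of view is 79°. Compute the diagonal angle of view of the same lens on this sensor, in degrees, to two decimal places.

91.72°

From the horizontal AOV: f = 8.8 / (2·tan(39.5°)) = 8.8 / 1.64867 ≈ 5.3376 mm.
Sensor diagonal = √(8.8² + 6.6²) = √121.0000 ≈ 11.0000 mm.
Diagonal AOV = 2·arctan(11.0000 / (2 × 5.3376)) = 2·arctan(1.03042) ≈ 91.7167°.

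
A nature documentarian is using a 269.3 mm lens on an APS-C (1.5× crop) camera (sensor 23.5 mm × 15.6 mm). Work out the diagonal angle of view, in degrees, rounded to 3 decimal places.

Sensor diagonal = √(23.5² + 15.6²) = √795.6100 ≈ 28.2066 mm.
Angle of view α = 2·arctan(d/2f) with d = 28.2066 mm and f = 269.3 mm.
d/2f = 0.05237; arctan(0.05237) ≈ 2.9978°, so α ≈ 5.9957°.

5.996°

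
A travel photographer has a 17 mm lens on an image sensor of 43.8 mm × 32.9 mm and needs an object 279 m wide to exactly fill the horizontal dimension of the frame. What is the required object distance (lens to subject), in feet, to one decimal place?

355.3 ft

W: 279 m = 279000 mm.
Magnification m = w/W = dᵢ/dₒ; combined with 1/f = 1/dₒ + 1/dᵢ this gives dₒ = f·(1 + W/w).
dₒ = 17 mm × (1 + 279000/43.8) = 17 × 6370.8630 ≈ 108304.671 mm = 108304.671/304.8 ft = 355.33 ft.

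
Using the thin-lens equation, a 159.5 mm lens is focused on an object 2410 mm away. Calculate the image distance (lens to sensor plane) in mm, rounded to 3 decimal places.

170.804 mm

1/dᵢ = 1/f − 1/dₒ = 1/159.5 − 1/2410 = 0.0058547 mm⁻¹.
dᵢ = 1/0.0058547 ≈ 170.8043 mm.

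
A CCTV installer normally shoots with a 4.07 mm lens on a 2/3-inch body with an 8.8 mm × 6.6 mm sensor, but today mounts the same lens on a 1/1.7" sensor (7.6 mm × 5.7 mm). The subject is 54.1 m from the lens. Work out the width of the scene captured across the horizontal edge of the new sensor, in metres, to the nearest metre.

The focal length stays 4.07 mm; the relevant sensor dimension is now w = 7.6 mm. Object distance dₒ = 54.1 m = 54100 mm.
Thin-lens field width W = w·(dₒ − f)/f = 7.6 × (54100 − 4.07)/4.07 ≈ 101014.513 mm = 101.015 m.

101 m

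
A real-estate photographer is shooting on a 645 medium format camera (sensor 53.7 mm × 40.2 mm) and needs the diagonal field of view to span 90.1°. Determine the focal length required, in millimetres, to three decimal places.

Sensor diagonal = √(53.7² + 40.2²) = √4499.7300 ≈ 67.0800 mm.
From α = 2·arctan(d/2f) we get f = d / (2·tan(α/2)).
With d = 67.0800 mm and α/2 = 45.05°, tan(α/2) ≈ 1.00175, so f ≈ 67.0800 / 2.00349 ≈ 33.4815 mm.

33.482 mm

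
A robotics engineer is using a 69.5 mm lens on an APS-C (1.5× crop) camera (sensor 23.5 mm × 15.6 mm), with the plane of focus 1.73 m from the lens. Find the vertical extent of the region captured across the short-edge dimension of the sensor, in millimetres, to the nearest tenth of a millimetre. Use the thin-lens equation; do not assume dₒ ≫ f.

dₒ: 1.73 m = 1730 mm.
Similar triangles through the lens centre give W/dₒ = h/dᵢ; with 1/f = 1/dₒ + 1/dᵢ this gives W = h·(dₒ − f)/f.
W = 15.6 mm × (1730 − 69.5) / 69.5 = 15.6 × 23.8921 ≈ 372.717 mm.

372.7 mm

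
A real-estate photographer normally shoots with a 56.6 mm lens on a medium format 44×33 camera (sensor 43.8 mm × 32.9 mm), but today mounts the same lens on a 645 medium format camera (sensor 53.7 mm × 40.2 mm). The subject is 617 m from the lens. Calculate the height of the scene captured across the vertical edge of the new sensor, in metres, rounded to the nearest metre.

The focal length stays 56.6 mm; the relevant sensor dimension is now h = 40.2 mm. Object distance dₒ = 617 m = 617000 mm.
Thin-lens field height W = h·(dₒ − f)/f = 40.2 × (617000 − 56.6)/56.6 ≈ 438182.415 mm = 438.182 m.

438 m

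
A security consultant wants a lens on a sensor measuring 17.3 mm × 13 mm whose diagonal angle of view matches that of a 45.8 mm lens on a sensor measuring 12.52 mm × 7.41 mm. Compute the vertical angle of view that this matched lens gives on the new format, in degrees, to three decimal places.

Sensor diagonal = √(12.52² + 7.41²) = √211.6585 ≈ 14.5485 mm.
Sensor diagonal = √(17.3² + 13²) = √468.2900 ≈ 21.6400 mm.
Equal diagonal AOV ⇒ f₂ = f₁ · 21.6400/14.5485 = 45.8 × 1.48744 ≈ 68.1248 mm.
Vertical AOV on the new format = 2·arctan(13 / (2 × 68.1248)) = 2·arctan(0.09541) ≈ 10.9005°.

10.901°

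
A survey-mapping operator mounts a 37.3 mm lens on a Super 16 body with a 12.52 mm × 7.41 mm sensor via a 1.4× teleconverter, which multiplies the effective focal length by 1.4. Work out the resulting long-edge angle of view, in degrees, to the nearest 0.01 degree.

13.67°

Effective focal length f = 37.3 × 1.4 = 52.22 mm.
α = 2·arctan(12.52 / (2 × 52.22)) = 2·arctan(0.11988) ≈ 13.6717°.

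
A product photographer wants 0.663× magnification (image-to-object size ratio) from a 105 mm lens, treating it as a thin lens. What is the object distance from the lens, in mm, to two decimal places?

With m = dᵢ/dₒ and 1/f = 1/dₒ + 1/dᵢ, substituting dᵢ = m·dₒ gives 1/f = (1 + 1/m)/dₒ, hence dₒ = f·(1 + 1/m).
dₒ = 105 × (1 + 1/0.663) = 105 × 2.50830 ≈ 263.371 mm.

263.37 mm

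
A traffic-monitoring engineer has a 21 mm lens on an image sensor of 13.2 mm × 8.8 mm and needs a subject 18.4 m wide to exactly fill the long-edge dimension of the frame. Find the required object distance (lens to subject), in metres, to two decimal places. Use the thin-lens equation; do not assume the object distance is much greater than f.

29.29 m

W: 18.4 m = 18400 mm.
Magnification m = w/W = dᵢ/dₒ; combined with 1/f = 1/dₒ + 1/dᵢ this gives dₒ = f·(1 + W/w).
dₒ = 21 mm × (1 + 18400/13.2) = 21 × 1394.9394 ≈ 29293.727 mm = 29.2937 m.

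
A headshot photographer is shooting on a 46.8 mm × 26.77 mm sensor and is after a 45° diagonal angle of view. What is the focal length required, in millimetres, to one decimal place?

Sensor diagonal = √(46.8² + 26.77²) = √2906.8729 ≈ 53.9154 mm.
From α = 2·arctan(d/2f) we get f = d / (2·tan(α/2)).
With d = 53.9154 mm and α/2 = 22.5°, tan(α/2) ≈ 0.41421, so f ≈ 53.9154 / 0.82843 ≈ 65.0817 mm.

65.1 mm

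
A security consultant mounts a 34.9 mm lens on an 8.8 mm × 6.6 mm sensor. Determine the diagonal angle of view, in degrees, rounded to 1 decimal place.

Sensor diagonal = √(8.8² + 6.6²) = √121.0000 ≈ 11.0000 mm.
Angle of view α = 2·arctan(d/2f) with d = 11.0000 mm and f = 34.9 mm.
d/2f = 0.15759; arctan(0.15759) ≈ 8.9558°, so α ≈ 17.9115°.

17.9°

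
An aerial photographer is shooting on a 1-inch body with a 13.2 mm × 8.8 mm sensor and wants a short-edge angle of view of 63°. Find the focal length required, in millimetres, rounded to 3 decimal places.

7.180 mm

From α = 2·arctan(h/2f) we get f = h / (2·tan(α/2)).
With h = 8.8 mm and α/2 = 31.5°, tan(α/2) ≈ 0.61280, so f ≈ 8.8 / 1.22560 ≈ 7.1801 mm.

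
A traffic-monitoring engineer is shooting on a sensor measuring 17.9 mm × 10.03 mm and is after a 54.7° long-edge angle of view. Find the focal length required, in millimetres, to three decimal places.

17.303 mm

From α = 2·arctan(w/2f) we get f = w / (2·tan(α/2)).
With w = 17.9 mm and α/2 = 27.35°, tan(α/2) ≈ 0.51724, so f ≈ 17.9 / 1.03449 ≈ 17.3032 mm.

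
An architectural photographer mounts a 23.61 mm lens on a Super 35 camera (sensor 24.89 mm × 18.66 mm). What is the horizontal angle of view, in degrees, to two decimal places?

Angle of view α = 2·arctan(w/2f) with w = 24.89 mm and f = 23.61 mm.
w/2f = 0.52711; arctan(0.52711) ≈ 27.7940°, so α ≈ 55.5881°.

55.59°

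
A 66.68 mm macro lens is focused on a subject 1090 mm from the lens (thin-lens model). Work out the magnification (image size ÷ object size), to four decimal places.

0.0652×

Thin lens: 1/f = 1/dₒ + 1/dᵢ → 1/dᵢ = 1/66.68 − 1/1090 = 0.0140796 mm⁻¹, so dᵢ ≈ 71.0249 mm.
Magnification m = dᵢ/dₒ = 71.0249/1090 ≈ 0.06516.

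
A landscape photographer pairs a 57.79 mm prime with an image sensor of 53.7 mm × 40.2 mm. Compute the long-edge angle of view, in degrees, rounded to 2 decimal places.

49.84°

Angle of view α = 2·arctan(w/2f) with w = 53.7 mm and f = 57.79 mm.
w/2f = 0.46461; arctan(0.46461) ≈ 24.9202°, so α ≈ 49.8404°.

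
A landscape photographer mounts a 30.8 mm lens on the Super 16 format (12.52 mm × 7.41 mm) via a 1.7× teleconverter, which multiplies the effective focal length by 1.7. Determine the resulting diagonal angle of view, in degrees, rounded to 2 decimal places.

Effective focal length f = 30.8 × 1.7 = 52.36 mm.
Sensor diagonal = √(12.52² + 7.41²) = √211.6585 ≈ 14.5485 mm.
α = 2·arctan(14.548 / (2 × 52.36)) = 2·arctan(0.13893) ≈ 15.8187°.

15.82°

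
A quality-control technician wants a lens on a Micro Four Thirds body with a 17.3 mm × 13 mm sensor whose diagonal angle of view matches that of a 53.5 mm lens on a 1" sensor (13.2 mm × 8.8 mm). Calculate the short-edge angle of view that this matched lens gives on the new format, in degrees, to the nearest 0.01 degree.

10.18°

Sensor diagonal = √(13.2² + 8.8²) = √251.6800 ≈ 15.8644 mm.
Sensor diagonal = √(17.3² + 13²) = √468.2900 ≈ 21.6400 mm.
Equal diagonal AOV ⇒ f₂ = f₁ · 21.6400/15.8644 = 53.5 × 1.36406 ≈ 72.9771 mm.
Short-edge AOV on the new format = 2·arctan(13 / (2 × 72.9771)) = 2·arctan(0.08907) ≈ 10.1797°.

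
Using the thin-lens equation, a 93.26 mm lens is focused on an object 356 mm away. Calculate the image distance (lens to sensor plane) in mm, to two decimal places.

126.36 mm

1/dᵢ = 1/f − 1/dₒ = 1/93.26 − 1/356 = 0.0079137 mm⁻¹.
dᵢ = 1/0.0079137 ≈ 126.3628 mm.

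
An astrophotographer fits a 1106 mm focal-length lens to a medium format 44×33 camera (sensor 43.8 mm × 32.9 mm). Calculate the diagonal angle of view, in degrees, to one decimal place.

2.8°

Sensor diagonal = √(43.8² + 32.9²) = √3000.8500 ≈ 54.7800 mm.
Angle of view α = 2·arctan(d/2f) with d = 54.7800 mm and f = 1106 mm.
d/2f = 0.02476; arctan(0.02476) ≈ 1.4186°, so α ≈ 2.8373°.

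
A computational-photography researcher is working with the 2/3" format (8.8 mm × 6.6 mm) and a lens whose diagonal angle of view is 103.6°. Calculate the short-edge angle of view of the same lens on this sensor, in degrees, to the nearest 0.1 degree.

74.6°

Sensor diagonal = √(8.8² + 6.6²) = √121.0000 ≈ 11.0000 mm.
From the diagonal AOV: f = 11.0000 / (2·tan(51.8°)) = 11.0000 / 2.54155 ≈ 4.3281 mm.
Short-edge AOV = 2·arctan(6.6 / (2 × 4.3281)) = 2·arctan(0.76246) ≈ 74.6484°.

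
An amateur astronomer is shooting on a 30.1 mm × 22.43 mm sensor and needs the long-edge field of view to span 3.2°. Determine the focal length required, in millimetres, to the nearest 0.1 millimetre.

From α = 2·arctan(w/2f) we get f = w / (2·tan(α/2)).
With w = 30.1 mm and α/2 = 1.6°, tan(α/2) ≈ 0.02793, so f ≈ 30.1 / 0.05587 ≈ 538.7983 mm.

538.8 mm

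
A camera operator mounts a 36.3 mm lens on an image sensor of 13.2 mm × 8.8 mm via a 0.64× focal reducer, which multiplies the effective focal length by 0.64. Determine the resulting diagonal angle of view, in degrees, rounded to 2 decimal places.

37.70°

Effective focal length f = 36.3 × 0.64 = 23.232 mm.
Sensor diagonal = √(13.2² + 8.8²) = √251.6800 ≈ 15.8644 mm.
α = 2·arctan(15.864 / (2 × 23.232)) = 2·arctan(0.34143) ≈ 37.7034°.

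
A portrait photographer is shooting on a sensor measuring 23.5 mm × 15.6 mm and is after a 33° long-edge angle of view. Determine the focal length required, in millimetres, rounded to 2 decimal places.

39.67 mm

From α = 2·arctan(w/2f) we get f = w / (2·tan(α/2)).
With w = 23.5 mm and α/2 = 16.5°, tan(α/2) ≈ 0.29621, so f ≈ 23.5 / 0.59243 ≈ 39.6673 mm.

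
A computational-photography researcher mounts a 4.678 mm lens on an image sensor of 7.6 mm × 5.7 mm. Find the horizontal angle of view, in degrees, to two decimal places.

Angle of view α = 2·arctan(w/2f) with w = 7.6 mm and f = 4.678 mm.
w/2f = 0.81231; arctan(0.81231) ≈ 39.0874°, so α ≈ 78.1748°.

78.17°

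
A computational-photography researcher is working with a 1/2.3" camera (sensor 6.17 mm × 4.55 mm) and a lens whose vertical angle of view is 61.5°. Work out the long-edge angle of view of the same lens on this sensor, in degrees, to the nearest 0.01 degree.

77.79°

From the vertical AOV: f = 4.55 / (2·tan(30.75°)) = 4.55 / 1.18987 ≈ 3.8239 mm.
Long-edge AOV = 2·arctan(6.17 / (2 × 3.8239)) = 2·arctan(0.80676) ≈ 77.7905°.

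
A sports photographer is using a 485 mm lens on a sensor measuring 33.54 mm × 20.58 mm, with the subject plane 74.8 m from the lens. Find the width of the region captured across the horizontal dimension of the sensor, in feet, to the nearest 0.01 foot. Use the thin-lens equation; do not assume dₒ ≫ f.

16.86 ft

dₒ: 74.8 m = 74800 mm.
Similar triangles through the lens centre give W/dₒ = w/dᵢ; with 1/f = 1/dₒ + 1/dᵢ this gives W = w·(dₒ − f)/f.
W = 33.54 mm × (74800 − 485) / 485 = 33.54 × 153.2268 ≈ 5139.227 mm = 5139.227/304.8 ft = 16.861 ft.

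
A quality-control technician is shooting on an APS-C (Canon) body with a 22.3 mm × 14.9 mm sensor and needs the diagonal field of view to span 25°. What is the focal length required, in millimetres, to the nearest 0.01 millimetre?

Sensor diagonal = √(22.3² + 14.9²) = √719.3000 ≈ 26.8198 mm.
From α = 2·arctan(d/2f) we get f = d / (2·tan(α/2)).
With d = 26.8198 mm and α/2 = 12.5°, tan(α/2) ≈ 0.22169, so f ≈ 26.8198 / 0.44339 ≈ 60.4881 mm.

60.49 mm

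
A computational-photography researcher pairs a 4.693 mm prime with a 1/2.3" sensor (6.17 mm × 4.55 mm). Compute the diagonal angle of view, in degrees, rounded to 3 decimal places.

78.482°

Sensor diagonal = √(6.17² + 4.55²) = √58.7714 ≈ 7.6663 mm.
Angle of view α = 2·arctan(d/2f) with d = 7.6663 mm and f = 4.693 mm.
d/2f = 0.81678; arctan(0.81678) ≈ 39.2411°, so α ≈ 78.4822°.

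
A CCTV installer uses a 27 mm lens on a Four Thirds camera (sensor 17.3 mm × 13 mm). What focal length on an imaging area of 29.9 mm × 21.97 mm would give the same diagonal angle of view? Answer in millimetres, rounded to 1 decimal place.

Sensor diagonal = √(17.3² + 13²) = √468.2900 ≈ 21.6400 mm.
Sensor diagonal = √(29.9² + 21.97²) = √1376.6909 ≈ 37.1038 mm.
Equal angle of view means equal diagonal/f ratio, so f₂ = f₁ · (diagonal₂/diagonal₁) = 27 × 37.1038/21.6400.
f₂ = 27 × 1.71459 ≈ 46.294 mm.

46.3 mm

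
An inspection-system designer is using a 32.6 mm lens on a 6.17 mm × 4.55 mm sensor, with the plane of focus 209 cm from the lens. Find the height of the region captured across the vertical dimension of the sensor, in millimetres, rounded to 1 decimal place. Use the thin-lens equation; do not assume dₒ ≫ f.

dₒ: 209 cm = 2090 mm.
Similar triangles through the lens centre give W/dₒ = h/dᵢ; with 1/f = 1/dₒ + 1/dᵢ this gives W = h·(dₒ − f)/f.
W = 4.55 mm × (2090 − 32.6) / 32.6 = 4.55 × 63.1104 ≈ 287.152 mm.

287.2 mm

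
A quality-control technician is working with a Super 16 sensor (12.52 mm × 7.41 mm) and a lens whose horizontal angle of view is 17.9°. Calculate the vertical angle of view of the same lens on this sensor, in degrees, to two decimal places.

From the horizontal AOV: f = 12.52 / (2·tan(8.95°)) = 12.52 / 0.31498 ≈ 39.7486 mm.
Vertical AOV = 2·arctan(7.41 / (2 × 39.7486)) = 2·arctan(0.09321) ≈ 10.6504°.

10.65°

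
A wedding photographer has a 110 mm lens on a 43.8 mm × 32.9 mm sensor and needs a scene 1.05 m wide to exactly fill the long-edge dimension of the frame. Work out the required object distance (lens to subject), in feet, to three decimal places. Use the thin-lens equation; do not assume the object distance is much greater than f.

W: 1.05 m = 1050 mm.
Magnification m = w/W = dᵢ/dₒ; combined with 1/f = 1/dₒ + 1/dᵢ this gives dₒ = f·(1 + W/w).
dₒ = 110 mm × (1 + 1050/43.8) = 110 × 24.9726 ≈ 2746.986 mm = 2746.986/304.8 ft = 9.01242 ft.

9.012 ft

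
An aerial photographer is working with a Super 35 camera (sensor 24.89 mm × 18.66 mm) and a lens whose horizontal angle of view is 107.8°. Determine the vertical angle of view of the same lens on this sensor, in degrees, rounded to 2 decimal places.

From the horizontal AOV: f = 24.89 / (2·tan(53.9°)) = 24.89 / 2.74268 ≈ 9.0751 mm.
Vertical AOV = 2·arctan(18.66 / (2 × 9.0751)) = 2·arctan(1.02809) ≈ 91.5872°.

91.59°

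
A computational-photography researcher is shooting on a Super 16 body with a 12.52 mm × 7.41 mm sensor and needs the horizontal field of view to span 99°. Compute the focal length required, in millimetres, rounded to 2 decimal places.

5.35 mm

From α = 2·arctan(w/2f) we get f = w / (2·tan(α/2)).
With w = 12.52 mm and α/2 = 49.5°, tan(α/2) ≈ 1.17085, so f ≈ 12.52 / 2.34170 ≈ 5.3465 mm.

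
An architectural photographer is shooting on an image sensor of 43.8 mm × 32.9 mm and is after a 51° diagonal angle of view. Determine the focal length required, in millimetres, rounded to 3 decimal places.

57.424 mm

Sensor diagonal = √(43.8² + 32.9²) = √3000.8500 ≈ 54.7800 mm.
From α = 2·arctan(d/2f) we get f = d / (2·tan(α/2)).
With d = 54.7800 mm and α/2 = 25.5°, tan(α/2) ≈ 0.47698, so f ≈ 54.7800 / 0.95395 ≈ 57.4243 mm.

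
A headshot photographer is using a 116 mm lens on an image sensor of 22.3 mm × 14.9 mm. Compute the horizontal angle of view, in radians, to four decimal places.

0.1917 rad

Angle of view α = 2·arctan(w/2f) with w = 22.3 mm and f = 116 mm.
w/2f = 0.09612; arctan(0.09612) ≈ 0.0958 rad, so α ≈ 0.1917 rad.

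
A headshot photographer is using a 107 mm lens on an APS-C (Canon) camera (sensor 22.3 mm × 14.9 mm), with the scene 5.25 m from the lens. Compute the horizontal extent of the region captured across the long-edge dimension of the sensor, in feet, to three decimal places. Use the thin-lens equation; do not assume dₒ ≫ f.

3.517 ft

dₒ: 5.25 m = 5250 mm.
Similar triangles through the lens centre give W/dₒ = w/dᵢ; with 1/f = 1/dₒ + 1/dᵢ this gives W = w·(dₒ − f)/f.
W = 22.3 mm × (5250 − 107) / 107 = 22.3 × 48.0654 ≈ 1071.859 mm = 1071.859/304.8 ft = 3.5166 ft.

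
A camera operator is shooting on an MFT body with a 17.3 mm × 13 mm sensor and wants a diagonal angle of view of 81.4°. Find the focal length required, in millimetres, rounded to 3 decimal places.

12.579 mm

Sensor diagonal = √(17.3² + 13²) = √468.2900 ≈ 21.6400 mm.
From α = 2·arctan(d/2f) we get f = d / (2·tan(α/2)).
With d = 21.6400 mm and α/2 = 40.7°, tan(α/2) ≈ 0.86014, so f ≈ 21.6400 / 1.72027 ≈ 12.5794 mm.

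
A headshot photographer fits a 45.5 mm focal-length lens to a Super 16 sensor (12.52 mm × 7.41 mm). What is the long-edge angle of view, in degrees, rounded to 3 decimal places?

15.667°

Angle of view α = 2·arctan(w/2f) with w = 12.52 mm and f = 45.5 mm.
w/2f = 0.13758; arctan(0.13758) ≈ 7.8337°, so α ≈ 15.6674°.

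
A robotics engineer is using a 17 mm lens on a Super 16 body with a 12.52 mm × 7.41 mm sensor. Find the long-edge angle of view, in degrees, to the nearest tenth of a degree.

Angle of view α = 2·arctan(w/2f) with w = 12.52 mm and f = 17 mm.
w/2f = 0.36824; arctan(0.36824) ≈ 20.2155°, so α ≈ 40.4310°.

40.4°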